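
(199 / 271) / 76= 199 / 20596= 0.01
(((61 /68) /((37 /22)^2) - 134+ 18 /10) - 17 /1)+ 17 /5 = -16929112 /116365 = -145.48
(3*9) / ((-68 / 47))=-1269 / 68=-18.66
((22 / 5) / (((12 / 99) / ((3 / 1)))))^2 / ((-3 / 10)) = -395307 / 10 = -39530.70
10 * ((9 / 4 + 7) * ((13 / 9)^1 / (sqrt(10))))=481 * sqrt(10) / 36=42.25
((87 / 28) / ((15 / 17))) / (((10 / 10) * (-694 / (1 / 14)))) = -493 / 1360240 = -0.00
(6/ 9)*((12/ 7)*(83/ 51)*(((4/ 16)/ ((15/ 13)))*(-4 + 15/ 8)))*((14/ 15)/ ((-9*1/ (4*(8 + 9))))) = 36686/ 6075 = 6.04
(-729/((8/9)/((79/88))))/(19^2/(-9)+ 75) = -4664871/221056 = -21.10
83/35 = 2.37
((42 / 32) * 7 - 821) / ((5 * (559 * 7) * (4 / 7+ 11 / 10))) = -12989 / 523224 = -0.02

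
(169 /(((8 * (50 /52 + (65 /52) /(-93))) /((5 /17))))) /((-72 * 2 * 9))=-68107 /13468896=-0.01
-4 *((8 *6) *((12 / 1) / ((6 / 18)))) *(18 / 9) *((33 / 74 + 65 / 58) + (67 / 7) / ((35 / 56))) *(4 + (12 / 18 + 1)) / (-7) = 49662125568 / 262885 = 188911.98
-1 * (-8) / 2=4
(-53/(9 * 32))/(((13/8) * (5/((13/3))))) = -53/540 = -0.10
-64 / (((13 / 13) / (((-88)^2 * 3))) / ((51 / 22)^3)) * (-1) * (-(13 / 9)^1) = -294308352 / 11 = -26755304.73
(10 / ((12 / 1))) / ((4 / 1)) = 5 / 24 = 0.21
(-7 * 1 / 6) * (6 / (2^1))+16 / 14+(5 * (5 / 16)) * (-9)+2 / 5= -8971 / 560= -16.02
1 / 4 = 0.25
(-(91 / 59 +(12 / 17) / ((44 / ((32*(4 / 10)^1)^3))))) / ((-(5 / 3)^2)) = 436739517 / 34478125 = 12.67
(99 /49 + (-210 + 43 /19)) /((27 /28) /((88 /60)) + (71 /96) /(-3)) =-606741696 /1212029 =-500.60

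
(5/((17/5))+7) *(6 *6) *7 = 36288/17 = 2134.59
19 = 19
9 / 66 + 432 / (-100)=-2301 / 550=-4.18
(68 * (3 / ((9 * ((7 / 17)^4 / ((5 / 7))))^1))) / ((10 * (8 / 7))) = 49.28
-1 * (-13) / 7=13 / 7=1.86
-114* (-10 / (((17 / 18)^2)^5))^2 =-145329892866915291188586086400 / 4064231406647572522401601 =-35758.27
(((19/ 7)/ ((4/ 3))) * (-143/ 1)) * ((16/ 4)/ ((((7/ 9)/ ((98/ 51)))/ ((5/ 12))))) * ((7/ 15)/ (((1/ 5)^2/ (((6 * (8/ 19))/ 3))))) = -200200/ 17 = -11776.47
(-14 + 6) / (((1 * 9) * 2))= -0.44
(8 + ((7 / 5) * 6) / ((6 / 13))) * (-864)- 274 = -114554 / 5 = -22910.80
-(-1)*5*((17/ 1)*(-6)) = -510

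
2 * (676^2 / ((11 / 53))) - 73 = 4403513.91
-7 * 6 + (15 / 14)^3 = -111873 / 2744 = -40.77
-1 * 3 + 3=0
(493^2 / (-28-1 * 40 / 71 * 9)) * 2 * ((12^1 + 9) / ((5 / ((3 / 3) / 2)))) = -362386059 / 11740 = -30867.64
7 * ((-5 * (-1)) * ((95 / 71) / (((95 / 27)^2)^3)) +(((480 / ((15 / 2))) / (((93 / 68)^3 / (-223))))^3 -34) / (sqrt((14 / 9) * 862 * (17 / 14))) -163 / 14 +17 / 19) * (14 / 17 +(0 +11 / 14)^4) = -36290175599.66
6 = 6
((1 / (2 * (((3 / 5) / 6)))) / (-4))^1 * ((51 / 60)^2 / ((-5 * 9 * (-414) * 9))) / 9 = -289 / 482889600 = -0.00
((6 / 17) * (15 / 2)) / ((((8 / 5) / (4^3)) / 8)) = 14400 / 17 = 847.06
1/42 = 0.02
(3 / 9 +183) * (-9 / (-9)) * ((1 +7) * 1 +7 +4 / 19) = 2788.60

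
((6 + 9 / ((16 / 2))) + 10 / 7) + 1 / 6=1465 / 168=8.72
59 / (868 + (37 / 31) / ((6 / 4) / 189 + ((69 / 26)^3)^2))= 12435368680811539 / 182948177963087684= 0.07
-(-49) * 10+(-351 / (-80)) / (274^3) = 806376301151 / 1645665920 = 490.00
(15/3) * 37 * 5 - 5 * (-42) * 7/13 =13495/13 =1038.08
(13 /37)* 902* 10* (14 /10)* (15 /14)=175890 /37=4753.78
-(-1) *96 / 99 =32 / 33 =0.97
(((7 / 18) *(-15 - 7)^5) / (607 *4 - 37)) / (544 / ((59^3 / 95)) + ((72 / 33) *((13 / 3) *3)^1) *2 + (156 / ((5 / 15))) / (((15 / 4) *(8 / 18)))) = -50937799726660 / 20526426204741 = -2.48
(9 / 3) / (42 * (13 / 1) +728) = 3 / 1274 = 0.00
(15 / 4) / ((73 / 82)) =615 / 146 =4.21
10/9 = 1.11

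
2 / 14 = 1 / 7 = 0.14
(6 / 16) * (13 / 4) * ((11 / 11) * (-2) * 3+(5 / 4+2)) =-429 / 128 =-3.35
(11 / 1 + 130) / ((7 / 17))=2397 / 7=342.43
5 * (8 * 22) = 880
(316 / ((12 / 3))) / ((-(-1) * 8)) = 79 / 8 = 9.88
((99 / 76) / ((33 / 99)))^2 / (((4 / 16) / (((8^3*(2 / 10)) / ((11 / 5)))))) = 1026432 / 361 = 2843.30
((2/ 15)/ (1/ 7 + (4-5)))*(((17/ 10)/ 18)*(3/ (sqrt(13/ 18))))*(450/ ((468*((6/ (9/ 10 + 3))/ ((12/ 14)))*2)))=-17*sqrt(26)/ 6240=-0.01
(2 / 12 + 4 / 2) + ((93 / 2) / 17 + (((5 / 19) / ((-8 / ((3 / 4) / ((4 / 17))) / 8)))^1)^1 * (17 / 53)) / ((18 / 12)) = 3.81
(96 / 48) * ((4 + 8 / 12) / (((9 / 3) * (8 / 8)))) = 28 / 9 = 3.11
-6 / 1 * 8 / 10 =-24 / 5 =-4.80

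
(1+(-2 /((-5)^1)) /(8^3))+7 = 10241 /1280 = 8.00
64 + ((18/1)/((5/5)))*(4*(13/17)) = 2024/17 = 119.06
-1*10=-10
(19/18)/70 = 19/1260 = 0.02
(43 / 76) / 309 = 43 / 23484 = 0.00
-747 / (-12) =249 / 4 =62.25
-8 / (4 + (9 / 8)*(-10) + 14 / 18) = 288 / 233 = 1.24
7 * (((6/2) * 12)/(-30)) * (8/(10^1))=-168/25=-6.72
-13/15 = -0.87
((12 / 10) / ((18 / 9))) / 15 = 1 / 25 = 0.04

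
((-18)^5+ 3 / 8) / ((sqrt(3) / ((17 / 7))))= -85660399 * sqrt(3) / 56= -2649431.49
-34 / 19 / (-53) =34 / 1007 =0.03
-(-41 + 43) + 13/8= -3/8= -0.38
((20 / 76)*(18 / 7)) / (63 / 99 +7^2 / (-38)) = -660 / 637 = -1.04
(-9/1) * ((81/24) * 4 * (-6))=729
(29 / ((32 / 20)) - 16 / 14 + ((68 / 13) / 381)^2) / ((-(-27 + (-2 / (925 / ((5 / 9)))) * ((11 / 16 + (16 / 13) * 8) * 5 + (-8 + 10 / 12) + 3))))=0.63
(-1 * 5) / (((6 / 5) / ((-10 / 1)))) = 125 / 3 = 41.67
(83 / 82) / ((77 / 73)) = 6059 / 6314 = 0.96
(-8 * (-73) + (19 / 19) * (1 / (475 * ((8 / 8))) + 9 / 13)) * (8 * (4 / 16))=7220976 / 6175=1169.39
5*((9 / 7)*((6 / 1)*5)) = 1350 / 7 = 192.86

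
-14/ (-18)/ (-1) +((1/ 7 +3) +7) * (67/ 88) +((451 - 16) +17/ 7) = 2463605/ 5544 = 444.37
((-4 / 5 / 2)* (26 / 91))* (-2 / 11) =8 / 385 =0.02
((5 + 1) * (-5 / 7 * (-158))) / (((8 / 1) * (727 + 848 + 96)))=395 / 7798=0.05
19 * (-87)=-1653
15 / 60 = 1 / 4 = 0.25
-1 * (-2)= 2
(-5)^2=25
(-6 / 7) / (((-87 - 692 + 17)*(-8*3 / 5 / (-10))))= 25 / 10668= 0.00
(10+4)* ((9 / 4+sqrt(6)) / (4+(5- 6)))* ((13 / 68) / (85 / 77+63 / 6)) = 21021 / 121516+7007* sqrt(6) / 91137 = 0.36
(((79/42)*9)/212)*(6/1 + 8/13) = 10191/19292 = 0.53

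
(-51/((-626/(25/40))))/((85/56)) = 21/626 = 0.03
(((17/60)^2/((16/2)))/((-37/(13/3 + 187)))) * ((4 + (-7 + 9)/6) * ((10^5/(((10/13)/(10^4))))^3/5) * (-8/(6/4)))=526956962073184295406517600.00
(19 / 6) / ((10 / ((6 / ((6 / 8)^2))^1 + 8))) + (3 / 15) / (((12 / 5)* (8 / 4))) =2143 / 360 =5.95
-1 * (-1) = 1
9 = 9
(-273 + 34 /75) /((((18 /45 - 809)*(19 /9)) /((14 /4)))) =429261 /768170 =0.56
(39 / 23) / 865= 39 / 19895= 0.00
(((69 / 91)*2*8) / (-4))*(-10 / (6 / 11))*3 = 15180 / 91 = 166.81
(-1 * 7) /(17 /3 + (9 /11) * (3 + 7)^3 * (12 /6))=-0.00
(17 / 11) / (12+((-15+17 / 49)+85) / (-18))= 1666 / 8723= 0.19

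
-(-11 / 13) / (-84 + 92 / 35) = -385 / 37024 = -0.01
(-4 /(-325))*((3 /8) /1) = 3 /650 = 0.00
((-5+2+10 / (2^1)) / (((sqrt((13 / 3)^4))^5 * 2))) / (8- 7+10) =59049 / 1516443410339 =0.00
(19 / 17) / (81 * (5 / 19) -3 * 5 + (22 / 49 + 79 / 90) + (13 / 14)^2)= 3184020 / 24228961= 0.13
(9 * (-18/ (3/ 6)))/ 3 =-108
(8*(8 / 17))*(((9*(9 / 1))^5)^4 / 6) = 1576627513753023182038220908868088507744 / 17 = 92742794926648422472836520000000000000.00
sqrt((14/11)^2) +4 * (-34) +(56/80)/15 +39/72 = -885317/6600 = -134.14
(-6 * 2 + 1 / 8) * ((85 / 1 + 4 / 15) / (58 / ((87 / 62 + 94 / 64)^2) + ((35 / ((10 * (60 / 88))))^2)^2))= -3328532681079375 / 2305757570094728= -1.44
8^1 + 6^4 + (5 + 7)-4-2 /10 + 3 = 6574 /5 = 1314.80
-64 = -64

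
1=1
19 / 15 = 1.27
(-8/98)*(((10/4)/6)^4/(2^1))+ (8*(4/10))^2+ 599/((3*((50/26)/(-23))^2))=9071825257631/317520000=28570.88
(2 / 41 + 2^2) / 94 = 83 / 1927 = 0.04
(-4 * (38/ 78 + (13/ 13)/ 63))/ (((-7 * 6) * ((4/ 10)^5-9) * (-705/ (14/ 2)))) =515000/ 9732454641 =0.00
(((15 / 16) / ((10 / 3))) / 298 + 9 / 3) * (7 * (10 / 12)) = 333865 / 19072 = 17.51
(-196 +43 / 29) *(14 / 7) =-389.03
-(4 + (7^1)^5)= -16811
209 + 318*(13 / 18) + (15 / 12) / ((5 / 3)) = 5273 / 12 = 439.42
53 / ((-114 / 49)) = -2597 / 114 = -22.78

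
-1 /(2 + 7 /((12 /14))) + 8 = 482 /61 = 7.90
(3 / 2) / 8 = 3 / 16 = 0.19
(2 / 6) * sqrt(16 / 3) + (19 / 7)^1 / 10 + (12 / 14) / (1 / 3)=4 * sqrt(3) / 9 + 199 / 70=3.61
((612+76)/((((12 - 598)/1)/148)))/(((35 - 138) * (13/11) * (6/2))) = 560032/1176981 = 0.48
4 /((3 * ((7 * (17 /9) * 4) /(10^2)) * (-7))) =-0.36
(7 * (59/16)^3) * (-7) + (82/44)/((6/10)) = -331678003/135168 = -2453.82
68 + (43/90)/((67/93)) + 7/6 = 23393/335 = 69.83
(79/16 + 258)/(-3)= -4207/48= -87.65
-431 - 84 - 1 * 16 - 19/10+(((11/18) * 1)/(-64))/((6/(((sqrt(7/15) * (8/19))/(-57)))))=-5329/10+11 * sqrt(105)/14035680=-532.90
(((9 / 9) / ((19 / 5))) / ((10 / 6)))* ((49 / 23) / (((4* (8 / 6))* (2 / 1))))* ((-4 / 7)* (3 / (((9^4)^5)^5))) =-7 / 34392092781854007170680722290262428718333338906528413256559780231106198081146386361050700291030648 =-0.00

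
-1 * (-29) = 29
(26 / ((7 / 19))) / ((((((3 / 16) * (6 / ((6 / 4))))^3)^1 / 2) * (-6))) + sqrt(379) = -31616 / 567 + sqrt(379) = -36.29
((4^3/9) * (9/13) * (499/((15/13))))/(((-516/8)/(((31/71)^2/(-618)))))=30690496/3014089515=0.01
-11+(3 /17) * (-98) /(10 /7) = -1964 /85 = -23.11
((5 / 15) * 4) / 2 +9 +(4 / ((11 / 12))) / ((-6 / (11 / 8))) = 26 / 3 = 8.67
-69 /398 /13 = -69 /5174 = -0.01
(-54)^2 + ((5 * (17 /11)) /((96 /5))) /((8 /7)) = 24637343 /8448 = 2916.35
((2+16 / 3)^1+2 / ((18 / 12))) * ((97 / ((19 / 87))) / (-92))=-36569 / 874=-41.84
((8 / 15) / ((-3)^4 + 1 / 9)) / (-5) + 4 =36488 / 9125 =4.00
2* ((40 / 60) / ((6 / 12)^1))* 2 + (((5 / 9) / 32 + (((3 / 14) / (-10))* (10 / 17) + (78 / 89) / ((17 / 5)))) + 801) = 2460285131 / 3050208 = 806.60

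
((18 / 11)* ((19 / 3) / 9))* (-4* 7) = -1064 / 33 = -32.24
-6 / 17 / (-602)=3 / 5117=0.00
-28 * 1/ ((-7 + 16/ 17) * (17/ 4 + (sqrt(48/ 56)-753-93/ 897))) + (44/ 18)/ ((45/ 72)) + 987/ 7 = 1257087030229327691/ 8675253110551095-680878016 * sqrt(42)/ 578350207370073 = 144.90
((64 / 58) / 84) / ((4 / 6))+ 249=50551 / 203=249.02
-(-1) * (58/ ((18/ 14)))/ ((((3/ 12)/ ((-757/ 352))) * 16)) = -153671/ 6336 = -24.25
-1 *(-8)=8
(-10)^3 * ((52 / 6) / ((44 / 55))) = -32500 / 3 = -10833.33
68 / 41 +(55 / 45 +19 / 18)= 2905 / 738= 3.94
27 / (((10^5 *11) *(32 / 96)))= 81 / 1100000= 0.00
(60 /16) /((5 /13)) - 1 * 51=-165 /4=-41.25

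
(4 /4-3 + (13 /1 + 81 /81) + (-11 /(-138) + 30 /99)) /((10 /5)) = 6.19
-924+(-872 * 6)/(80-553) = -431820/473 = -912.94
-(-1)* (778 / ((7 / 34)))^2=699708304 / 49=14279761.31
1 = 1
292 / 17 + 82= 99.18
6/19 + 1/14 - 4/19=47/266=0.18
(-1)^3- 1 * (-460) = 459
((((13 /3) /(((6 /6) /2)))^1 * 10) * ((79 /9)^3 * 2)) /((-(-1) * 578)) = 128190140 /632043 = 202.82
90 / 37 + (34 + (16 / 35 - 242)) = -265618 / 1295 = -205.11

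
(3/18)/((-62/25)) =-25/372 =-0.07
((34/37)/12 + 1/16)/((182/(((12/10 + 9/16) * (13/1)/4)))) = 11609/2652160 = 0.00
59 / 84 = 0.70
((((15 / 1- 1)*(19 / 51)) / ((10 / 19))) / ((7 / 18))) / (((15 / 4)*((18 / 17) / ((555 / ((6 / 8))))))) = 213712 / 45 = 4749.16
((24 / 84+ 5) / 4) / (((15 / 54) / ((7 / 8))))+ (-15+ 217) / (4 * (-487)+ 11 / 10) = 6321577 / 1557520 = 4.06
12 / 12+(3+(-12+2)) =-6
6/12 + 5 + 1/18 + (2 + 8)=140/9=15.56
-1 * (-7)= 7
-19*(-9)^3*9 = 124659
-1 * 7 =-7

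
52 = 52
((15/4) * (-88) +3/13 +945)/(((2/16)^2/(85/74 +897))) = 35364395.78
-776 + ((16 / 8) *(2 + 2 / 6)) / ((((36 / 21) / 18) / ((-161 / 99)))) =-84713 / 99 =-855.69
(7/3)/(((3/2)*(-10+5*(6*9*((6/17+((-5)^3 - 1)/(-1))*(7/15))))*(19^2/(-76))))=-476/23125869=-0.00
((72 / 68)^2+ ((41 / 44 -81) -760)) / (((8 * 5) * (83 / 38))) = -202692969 / 21108560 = -9.60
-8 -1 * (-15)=7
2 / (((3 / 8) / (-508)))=-8128 / 3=-2709.33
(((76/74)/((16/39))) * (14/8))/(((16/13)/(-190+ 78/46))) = -292043661/435712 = -670.27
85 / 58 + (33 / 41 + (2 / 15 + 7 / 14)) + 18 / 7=683546 / 124845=5.48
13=13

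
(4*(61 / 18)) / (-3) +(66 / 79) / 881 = -8489296 / 1879173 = -4.52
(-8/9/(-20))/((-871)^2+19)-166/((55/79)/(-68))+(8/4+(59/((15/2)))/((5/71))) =613153017727/37553670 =16327.38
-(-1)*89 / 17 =89 / 17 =5.24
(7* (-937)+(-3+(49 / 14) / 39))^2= 261968925241 / 6084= 43058666.21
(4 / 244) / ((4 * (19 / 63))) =63 / 4636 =0.01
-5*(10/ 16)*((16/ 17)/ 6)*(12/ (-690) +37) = -21265/ 1173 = -18.13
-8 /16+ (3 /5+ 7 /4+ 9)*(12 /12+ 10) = 2487 /20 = 124.35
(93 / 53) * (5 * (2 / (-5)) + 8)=558 / 53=10.53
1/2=0.50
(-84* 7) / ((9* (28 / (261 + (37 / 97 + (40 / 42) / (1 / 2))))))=-614.33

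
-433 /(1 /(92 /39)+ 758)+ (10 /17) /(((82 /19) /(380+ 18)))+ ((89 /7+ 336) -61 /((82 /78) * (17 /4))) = 132338717281 /340432225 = 388.74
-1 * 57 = -57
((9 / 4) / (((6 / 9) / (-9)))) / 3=-81 / 8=-10.12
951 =951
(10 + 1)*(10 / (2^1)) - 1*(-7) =62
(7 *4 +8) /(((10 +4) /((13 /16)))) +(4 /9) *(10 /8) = 1333 /504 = 2.64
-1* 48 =-48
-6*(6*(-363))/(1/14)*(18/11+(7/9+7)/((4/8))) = 3145296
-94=-94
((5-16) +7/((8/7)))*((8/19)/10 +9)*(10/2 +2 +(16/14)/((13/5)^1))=-327.94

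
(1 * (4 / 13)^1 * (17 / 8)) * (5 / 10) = 17 / 52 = 0.33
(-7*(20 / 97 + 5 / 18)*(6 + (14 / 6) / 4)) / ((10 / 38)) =-1775683 / 20952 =-84.75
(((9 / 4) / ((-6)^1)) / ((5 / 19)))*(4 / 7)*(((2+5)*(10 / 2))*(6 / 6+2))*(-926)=79173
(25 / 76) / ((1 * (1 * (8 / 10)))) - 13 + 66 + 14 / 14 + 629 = 207757 / 304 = 683.41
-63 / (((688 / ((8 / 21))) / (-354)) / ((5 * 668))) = 1773540 / 43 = 41245.12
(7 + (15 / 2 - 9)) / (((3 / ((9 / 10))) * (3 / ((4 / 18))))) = 11 / 90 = 0.12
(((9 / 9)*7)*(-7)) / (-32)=1.53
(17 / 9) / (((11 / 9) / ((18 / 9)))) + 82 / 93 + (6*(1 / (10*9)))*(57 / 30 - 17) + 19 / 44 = 347593 / 102300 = 3.40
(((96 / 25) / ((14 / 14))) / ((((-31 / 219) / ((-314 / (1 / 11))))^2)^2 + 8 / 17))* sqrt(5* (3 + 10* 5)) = 534300950411403388681324032* sqrt(265) / 65478057648456298025011625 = 132.84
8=8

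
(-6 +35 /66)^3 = -47045881 /287496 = -163.64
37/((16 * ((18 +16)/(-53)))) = -1961/544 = -3.60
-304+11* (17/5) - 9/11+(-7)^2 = -12013/55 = -218.42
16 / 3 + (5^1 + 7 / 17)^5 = 19795163408 / 4259571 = 4647.22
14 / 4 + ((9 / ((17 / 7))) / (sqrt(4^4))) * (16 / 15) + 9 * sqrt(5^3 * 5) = 38887 / 170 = 228.75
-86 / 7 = -12.29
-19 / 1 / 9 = -19 / 9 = -2.11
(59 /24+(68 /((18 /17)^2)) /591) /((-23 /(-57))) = 18634573 /2936088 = 6.35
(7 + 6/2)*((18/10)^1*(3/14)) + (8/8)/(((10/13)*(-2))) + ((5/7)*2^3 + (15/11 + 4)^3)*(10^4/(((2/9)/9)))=12076233897619/186340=64807523.33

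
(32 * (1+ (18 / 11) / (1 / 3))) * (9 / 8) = 2340 / 11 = 212.73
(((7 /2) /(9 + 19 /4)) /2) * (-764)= -97.24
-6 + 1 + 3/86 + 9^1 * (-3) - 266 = -25625/86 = -297.97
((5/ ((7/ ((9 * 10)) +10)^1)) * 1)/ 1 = 450/ 907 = 0.50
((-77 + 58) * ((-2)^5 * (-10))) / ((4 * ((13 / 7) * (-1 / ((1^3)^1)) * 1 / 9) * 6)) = 15960 / 13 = 1227.69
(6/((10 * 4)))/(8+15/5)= 0.01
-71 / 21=-3.38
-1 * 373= -373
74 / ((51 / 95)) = 7030 / 51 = 137.84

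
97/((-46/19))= -1843/46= -40.07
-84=-84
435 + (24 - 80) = 379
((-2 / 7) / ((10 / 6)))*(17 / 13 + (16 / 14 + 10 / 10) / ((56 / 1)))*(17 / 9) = -116603 / 267540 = -0.44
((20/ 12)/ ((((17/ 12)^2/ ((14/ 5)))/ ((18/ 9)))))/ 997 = 1344/ 288133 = 0.00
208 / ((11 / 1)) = 208 / 11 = 18.91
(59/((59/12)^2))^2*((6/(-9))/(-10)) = 6912/17405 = 0.40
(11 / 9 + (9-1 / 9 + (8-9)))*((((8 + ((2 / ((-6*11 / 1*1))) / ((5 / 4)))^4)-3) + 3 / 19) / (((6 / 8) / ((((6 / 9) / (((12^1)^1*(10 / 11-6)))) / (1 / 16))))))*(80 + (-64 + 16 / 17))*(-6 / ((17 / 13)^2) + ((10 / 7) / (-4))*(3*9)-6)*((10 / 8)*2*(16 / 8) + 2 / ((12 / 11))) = 201844612186646309504 / 8321532256681875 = 24255.70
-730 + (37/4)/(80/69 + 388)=-78405287/107408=-729.98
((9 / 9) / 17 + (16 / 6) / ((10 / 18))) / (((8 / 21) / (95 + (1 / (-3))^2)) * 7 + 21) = 44191 / 191250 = 0.23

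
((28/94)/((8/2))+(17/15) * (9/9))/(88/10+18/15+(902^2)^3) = 1703/759378571596747752340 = 0.00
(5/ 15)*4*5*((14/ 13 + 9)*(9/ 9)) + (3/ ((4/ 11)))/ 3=10909/ 156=69.93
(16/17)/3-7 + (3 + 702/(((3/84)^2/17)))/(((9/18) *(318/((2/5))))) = 318022441/13515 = 23531.07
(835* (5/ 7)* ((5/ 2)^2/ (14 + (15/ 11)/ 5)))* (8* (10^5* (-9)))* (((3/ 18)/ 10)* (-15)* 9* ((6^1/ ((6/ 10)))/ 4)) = 11624765625000/ 1099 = 10577584736.12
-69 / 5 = -13.80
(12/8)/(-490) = -0.00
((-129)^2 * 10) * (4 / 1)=665640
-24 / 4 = -6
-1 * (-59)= 59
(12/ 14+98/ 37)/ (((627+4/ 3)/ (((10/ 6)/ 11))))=908/ 1074073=0.00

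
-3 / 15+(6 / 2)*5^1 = 74 / 5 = 14.80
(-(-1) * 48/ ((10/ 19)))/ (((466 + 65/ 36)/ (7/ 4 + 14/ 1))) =258552/ 84205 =3.07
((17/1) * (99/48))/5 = 7.01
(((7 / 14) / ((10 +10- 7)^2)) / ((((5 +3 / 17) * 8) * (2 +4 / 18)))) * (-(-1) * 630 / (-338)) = -9639 / 160855552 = -0.00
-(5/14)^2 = -25/196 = -0.13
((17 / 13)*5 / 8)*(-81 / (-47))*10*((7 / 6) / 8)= 80325 / 39104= 2.05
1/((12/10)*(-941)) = -5/5646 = -0.00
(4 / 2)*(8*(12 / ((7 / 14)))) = 384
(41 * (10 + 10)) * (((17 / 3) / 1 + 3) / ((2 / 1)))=10660 / 3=3553.33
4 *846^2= 2862864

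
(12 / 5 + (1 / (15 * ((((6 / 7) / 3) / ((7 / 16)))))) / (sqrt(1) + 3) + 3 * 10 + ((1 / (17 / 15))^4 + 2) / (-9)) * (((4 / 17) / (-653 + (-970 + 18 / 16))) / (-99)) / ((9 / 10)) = 15459993811 / 295462373693850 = 0.00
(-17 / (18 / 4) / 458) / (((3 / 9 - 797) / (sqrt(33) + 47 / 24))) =799 / 39406320 + 17 * sqrt(33) / 1641930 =0.00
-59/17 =-3.47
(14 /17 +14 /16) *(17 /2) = 231 /16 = 14.44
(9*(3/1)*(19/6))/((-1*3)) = -57/2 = -28.50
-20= -20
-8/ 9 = -0.89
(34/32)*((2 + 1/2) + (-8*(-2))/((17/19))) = 693/32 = 21.66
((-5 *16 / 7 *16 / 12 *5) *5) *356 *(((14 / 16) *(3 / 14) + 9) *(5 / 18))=-3115000 / 9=-346111.11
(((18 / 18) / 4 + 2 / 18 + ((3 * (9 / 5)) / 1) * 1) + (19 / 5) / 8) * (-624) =-11674 / 3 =-3891.33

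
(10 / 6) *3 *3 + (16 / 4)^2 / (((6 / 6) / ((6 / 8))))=27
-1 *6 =-6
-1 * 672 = -672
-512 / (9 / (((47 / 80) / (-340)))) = 376 / 3825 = 0.10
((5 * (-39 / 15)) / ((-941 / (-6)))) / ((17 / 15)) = -1170 / 15997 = -0.07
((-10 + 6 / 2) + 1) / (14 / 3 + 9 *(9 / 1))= -18 / 257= -0.07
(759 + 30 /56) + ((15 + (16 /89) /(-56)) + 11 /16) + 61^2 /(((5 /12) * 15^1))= 341548537 /249200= 1370.58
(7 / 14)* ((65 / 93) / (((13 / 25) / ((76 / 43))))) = 4750 / 3999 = 1.19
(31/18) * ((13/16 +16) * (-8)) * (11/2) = -91729/72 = -1274.01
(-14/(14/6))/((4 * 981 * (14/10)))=-5/4578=-0.00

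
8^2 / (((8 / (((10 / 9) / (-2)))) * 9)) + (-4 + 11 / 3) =-67 / 81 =-0.83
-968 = -968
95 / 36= 2.64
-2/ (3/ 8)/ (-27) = 16/ 81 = 0.20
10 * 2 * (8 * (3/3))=160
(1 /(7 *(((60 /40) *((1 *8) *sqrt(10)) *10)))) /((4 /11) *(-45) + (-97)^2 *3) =11 *sqrt(10) /2606662800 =0.00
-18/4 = -9/2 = -4.50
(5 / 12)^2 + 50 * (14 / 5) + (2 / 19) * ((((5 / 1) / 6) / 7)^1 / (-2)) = 2684485 / 19152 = 140.17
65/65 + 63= 64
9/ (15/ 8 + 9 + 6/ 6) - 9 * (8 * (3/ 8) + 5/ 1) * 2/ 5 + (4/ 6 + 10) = -4952/ 285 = -17.38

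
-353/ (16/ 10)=-1765/ 8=-220.62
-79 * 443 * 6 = -209982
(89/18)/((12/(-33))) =-979/72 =-13.60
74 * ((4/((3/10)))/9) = 2960/27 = 109.63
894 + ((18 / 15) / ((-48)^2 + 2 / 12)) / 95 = 5870786286 / 6566875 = 894.00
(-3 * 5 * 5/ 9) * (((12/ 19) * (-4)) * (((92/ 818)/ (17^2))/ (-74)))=-9200/ 83095303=-0.00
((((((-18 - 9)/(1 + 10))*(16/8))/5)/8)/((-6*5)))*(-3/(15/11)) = -0.01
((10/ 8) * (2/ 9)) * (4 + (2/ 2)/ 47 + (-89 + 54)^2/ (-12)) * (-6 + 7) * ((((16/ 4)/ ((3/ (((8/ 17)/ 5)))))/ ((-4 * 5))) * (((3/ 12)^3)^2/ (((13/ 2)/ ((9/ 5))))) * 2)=55307/ 2393164800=0.00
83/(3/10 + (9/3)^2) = 830/93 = 8.92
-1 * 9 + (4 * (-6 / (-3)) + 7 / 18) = -11 / 18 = -0.61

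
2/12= 1/6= 0.17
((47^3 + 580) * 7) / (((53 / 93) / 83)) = 5641207299 / 53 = 106437873.57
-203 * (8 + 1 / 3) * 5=-25375 / 3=-8458.33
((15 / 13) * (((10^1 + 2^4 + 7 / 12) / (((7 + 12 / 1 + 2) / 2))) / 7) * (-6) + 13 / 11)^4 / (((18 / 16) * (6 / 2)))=2182329927204864 / 2410618415606401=0.91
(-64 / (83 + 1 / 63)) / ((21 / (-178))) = 17088 / 2615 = 6.53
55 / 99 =5 / 9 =0.56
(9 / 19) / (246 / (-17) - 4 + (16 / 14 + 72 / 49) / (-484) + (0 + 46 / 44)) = -1814274 / 66761269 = -0.03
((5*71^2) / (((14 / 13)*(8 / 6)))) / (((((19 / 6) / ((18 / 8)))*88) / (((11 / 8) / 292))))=26540865 / 39768064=0.67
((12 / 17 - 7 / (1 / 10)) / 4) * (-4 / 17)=1178 / 289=4.08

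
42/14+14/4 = 13/2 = 6.50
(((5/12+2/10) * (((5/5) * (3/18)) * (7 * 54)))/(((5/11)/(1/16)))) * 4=8547/400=21.37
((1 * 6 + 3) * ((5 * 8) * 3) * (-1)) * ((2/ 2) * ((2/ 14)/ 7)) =-22.04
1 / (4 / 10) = 5 / 2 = 2.50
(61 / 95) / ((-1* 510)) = -61 / 48450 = -0.00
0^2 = 0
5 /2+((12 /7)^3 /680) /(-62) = 4518809 /1807610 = 2.50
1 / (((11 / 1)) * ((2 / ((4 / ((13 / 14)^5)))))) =1075648 / 4084223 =0.26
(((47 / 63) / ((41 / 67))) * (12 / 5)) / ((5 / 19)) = 239324 / 21525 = 11.12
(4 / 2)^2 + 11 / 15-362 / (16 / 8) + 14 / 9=-7862 / 45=-174.71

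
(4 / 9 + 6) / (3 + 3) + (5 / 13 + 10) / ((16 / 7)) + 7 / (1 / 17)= 699851 / 5616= 124.62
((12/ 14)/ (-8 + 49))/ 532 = 3/ 76342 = 0.00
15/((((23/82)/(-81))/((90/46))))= -4483350/529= -8475.14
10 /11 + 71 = 791 /11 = 71.91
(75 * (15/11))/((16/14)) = 7875/88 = 89.49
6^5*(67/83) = 520992/83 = 6277.01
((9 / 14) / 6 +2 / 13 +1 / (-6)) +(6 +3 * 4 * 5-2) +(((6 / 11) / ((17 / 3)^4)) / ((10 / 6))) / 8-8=140692268021 / 2508135630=56.09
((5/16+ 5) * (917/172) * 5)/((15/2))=77945/4128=18.88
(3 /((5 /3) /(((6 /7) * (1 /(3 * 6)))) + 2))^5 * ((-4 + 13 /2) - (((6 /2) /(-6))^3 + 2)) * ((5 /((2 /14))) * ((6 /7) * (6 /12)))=18225 /554751656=0.00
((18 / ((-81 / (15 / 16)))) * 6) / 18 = -0.07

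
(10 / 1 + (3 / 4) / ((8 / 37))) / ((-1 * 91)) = -431 / 2912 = -0.15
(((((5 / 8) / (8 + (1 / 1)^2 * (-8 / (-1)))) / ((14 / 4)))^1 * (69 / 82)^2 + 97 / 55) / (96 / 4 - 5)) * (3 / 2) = 880522257 / 6295815680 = 0.14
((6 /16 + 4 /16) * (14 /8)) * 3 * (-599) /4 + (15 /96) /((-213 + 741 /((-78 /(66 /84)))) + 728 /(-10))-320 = -4263977535 /5255296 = -811.37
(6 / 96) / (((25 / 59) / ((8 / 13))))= 59 / 650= 0.09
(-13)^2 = 169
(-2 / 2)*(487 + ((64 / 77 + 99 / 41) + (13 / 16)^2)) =-396746269 / 808192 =-490.91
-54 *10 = -540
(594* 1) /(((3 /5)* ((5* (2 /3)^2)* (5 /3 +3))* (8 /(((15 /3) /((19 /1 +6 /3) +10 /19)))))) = 253935 /91616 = 2.77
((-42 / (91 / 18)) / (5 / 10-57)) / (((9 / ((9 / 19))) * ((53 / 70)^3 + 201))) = 74088000 / 1928423378947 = 0.00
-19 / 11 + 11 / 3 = 64 / 33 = 1.94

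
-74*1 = -74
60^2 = 3600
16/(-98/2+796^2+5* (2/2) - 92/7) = 7/277182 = 0.00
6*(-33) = -198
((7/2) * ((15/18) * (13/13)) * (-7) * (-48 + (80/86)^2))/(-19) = -5338060/105393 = -50.65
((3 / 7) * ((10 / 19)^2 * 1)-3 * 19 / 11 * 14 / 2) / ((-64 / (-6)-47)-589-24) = 3014919 / 54148556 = 0.06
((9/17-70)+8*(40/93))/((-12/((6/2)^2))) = 104393/2108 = 49.52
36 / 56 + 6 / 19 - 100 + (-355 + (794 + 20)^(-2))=-40012515817 / 88125268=-454.04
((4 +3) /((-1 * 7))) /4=-1 /4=-0.25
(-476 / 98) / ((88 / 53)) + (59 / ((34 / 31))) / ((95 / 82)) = 21641497 / 497420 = 43.51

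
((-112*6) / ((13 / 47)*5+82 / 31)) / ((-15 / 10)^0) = -166.83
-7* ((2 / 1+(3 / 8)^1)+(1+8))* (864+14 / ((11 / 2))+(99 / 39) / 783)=-1584767653 / 22968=-68998.94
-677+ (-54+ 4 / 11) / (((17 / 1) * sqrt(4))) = -126894 / 187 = -678.58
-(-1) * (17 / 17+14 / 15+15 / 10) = 103 / 30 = 3.43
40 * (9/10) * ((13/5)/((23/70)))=6552/23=284.87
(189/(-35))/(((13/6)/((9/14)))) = -729/455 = -1.60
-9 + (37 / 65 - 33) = -2693 / 65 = -41.43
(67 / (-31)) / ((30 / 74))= -2479 / 465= -5.33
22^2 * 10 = 4840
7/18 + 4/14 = 85/126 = 0.67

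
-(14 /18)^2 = -49 /81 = -0.60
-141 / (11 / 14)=-1974 / 11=-179.45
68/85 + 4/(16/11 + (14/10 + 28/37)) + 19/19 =106841/36745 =2.91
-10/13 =-0.77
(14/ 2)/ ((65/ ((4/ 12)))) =7/ 195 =0.04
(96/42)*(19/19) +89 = 639/7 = 91.29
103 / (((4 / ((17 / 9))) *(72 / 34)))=29767 / 1296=22.97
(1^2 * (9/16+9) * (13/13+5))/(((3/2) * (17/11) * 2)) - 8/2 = 67/8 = 8.38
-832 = -832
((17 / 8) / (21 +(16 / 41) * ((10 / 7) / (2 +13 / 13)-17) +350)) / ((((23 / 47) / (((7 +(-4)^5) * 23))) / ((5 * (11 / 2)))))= -38479867965 / 5022064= -7662.16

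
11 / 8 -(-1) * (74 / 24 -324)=-7669 / 24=-319.54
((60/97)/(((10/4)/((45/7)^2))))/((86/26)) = 631800/204379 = 3.09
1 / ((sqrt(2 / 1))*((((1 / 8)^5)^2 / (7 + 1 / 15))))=56908316672*sqrt(2) / 15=5365367549.96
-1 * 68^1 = -68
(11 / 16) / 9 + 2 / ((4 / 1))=83 / 144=0.58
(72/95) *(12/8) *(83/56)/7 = 2241/9310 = 0.24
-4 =-4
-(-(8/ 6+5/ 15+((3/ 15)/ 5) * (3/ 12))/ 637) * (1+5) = 503/ 31850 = 0.02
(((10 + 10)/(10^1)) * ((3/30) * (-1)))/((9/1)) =-1/45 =-0.02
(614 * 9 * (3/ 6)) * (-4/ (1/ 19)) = -209988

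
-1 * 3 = -3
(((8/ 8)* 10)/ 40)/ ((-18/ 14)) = -7/ 36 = -0.19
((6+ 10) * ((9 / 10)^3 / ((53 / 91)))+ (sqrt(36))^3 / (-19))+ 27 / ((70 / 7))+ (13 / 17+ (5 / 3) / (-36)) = 2791040027 / 231106500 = 12.08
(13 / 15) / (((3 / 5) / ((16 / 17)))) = 208 / 153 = 1.36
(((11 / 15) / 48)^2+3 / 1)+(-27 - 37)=-31622279 / 518400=-61.00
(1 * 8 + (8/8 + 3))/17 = 12/17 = 0.71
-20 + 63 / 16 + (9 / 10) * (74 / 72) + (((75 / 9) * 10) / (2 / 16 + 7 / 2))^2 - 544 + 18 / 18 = -17963419 / 605520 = -29.67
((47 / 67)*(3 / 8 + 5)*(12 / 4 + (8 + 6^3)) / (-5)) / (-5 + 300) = -458767 / 790600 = -0.58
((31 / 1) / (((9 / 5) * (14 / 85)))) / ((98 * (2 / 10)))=65875 / 12348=5.33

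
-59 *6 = -354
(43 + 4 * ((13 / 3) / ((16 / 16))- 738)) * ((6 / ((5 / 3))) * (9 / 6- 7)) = 57255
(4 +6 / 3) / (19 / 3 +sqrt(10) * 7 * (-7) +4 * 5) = -2646 * sqrt(10) / 209849 - 1422 / 209849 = -0.05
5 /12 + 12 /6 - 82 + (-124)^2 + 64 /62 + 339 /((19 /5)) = 108752909 /7068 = 15386.66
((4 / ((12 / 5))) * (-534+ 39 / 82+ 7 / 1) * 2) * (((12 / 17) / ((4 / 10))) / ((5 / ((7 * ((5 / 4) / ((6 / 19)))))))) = -143556875 / 8364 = -17163.66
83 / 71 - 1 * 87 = -6094 / 71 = -85.83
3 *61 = 183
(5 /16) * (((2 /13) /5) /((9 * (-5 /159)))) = -53 /1560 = -0.03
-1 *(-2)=2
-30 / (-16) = 15 / 8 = 1.88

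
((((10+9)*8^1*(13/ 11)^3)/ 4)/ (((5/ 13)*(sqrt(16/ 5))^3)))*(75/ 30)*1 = 2713295*sqrt(5)/ 85184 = 71.22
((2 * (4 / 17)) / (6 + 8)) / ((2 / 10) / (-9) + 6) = 180 / 32011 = 0.01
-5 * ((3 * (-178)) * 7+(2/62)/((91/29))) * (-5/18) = -263621725/50778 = -5191.65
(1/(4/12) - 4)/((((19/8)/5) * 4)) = -10/19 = -0.53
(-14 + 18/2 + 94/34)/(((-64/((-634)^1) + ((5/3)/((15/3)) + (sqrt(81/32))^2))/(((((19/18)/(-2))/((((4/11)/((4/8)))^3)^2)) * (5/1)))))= 1013660630785/75408949248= 13.44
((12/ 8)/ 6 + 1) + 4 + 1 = 25/ 4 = 6.25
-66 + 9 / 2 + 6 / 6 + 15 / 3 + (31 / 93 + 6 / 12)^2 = -1973 / 36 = -54.81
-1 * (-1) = 1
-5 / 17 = -0.29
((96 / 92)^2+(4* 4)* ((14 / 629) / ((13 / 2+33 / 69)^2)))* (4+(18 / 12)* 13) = 883198244000 / 34285965381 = 25.76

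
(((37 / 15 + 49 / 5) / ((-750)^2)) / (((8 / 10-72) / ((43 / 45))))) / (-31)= 989 / 104755781250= 0.00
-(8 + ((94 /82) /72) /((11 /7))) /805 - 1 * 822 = -4297461445 /5227992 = -822.01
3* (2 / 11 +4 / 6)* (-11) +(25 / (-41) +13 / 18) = -20581 / 738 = -27.89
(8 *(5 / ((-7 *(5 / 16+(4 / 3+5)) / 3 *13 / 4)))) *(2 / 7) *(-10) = 2.27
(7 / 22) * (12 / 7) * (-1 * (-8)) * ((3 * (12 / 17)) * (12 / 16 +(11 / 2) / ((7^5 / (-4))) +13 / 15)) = 234570096 / 15714545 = 14.93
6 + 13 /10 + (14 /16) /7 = 297 /40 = 7.42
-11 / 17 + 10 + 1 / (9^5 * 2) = 18777599 / 2007666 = 9.35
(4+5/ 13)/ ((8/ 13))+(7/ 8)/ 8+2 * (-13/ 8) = 255/ 64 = 3.98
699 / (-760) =-0.92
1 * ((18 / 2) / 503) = 9 / 503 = 0.02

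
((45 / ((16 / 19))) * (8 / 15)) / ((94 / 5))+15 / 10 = 567 / 188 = 3.02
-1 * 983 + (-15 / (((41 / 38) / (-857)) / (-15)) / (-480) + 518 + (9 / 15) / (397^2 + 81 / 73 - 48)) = -1748165320743 / 18863335760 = -92.68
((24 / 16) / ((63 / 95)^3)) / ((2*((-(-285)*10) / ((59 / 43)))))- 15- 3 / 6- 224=-20600765741 / 86016168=-239.50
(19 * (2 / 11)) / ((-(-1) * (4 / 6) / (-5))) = -285 / 11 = -25.91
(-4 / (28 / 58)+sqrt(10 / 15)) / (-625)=58 / 4375 - sqrt(6) / 1875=0.01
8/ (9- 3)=4/ 3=1.33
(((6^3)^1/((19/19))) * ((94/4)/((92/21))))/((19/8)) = 213192/437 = 487.85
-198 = -198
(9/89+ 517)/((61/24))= 1104528/5429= 203.45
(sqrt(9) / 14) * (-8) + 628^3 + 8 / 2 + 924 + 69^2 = 1733751875 / 7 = 247678839.29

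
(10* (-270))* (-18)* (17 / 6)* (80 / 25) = 440640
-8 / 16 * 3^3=-27 / 2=-13.50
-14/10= -7/5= -1.40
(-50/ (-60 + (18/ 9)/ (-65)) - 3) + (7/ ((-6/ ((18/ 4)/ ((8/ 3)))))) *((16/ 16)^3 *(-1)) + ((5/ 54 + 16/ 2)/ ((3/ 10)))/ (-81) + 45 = 18215077057/ 409616352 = 44.47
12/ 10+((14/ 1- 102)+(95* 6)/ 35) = -2468/ 35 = -70.51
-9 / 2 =-4.50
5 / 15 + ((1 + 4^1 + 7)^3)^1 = 5185 / 3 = 1728.33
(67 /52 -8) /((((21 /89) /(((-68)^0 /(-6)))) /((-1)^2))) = 31061 /6552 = 4.74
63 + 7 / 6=385 / 6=64.17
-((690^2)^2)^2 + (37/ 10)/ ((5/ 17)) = -2568991872143204999999371/ 50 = -51379837442864099999987.42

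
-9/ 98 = -0.09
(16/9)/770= 8/3465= 0.00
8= 8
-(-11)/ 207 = 11/ 207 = 0.05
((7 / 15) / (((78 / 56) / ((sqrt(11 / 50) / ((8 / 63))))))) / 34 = 343 * sqrt(22) / 44200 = 0.04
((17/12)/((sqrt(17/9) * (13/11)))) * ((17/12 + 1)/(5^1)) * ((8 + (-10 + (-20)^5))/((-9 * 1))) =39261563 * sqrt(17)/1080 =149888.49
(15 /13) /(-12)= -5 /52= -0.10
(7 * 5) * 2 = 70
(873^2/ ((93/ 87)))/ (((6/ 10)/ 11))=405198585/ 31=13070922.10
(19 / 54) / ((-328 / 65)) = -1235 / 17712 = -0.07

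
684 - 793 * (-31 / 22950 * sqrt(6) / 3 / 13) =1891 * sqrt(6) / 68850+ 684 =684.07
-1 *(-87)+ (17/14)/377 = 459203/5278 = 87.00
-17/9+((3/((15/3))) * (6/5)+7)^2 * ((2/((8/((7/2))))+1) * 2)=997223/4500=221.61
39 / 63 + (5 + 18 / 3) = 244 / 21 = 11.62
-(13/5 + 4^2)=-93/5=-18.60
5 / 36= 0.14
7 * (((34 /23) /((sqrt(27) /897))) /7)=442 * sqrt(3) /3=255.19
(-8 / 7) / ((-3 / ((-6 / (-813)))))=16 / 5691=0.00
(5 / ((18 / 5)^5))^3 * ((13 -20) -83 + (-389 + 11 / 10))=-45013427734375 / 166583718925369344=-0.00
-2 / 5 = -0.40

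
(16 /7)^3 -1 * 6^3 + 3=-68963 /343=-201.06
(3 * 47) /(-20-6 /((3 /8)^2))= -9 /4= -2.25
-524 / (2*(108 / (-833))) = 109123 / 54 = 2020.80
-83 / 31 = -2.68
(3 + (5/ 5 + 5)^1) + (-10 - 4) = -5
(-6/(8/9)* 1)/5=-27/20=-1.35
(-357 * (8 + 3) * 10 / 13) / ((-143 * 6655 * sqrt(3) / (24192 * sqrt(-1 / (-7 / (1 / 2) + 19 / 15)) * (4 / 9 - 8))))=-93.87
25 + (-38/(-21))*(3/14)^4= 3361913/134456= 25.00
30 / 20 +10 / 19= 77 / 38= 2.03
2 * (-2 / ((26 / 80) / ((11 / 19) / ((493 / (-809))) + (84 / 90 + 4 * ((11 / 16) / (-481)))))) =0.28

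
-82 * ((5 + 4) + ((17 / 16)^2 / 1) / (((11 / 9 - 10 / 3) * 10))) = -17841519 / 24320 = -733.62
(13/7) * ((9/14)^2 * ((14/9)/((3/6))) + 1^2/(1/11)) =1118/49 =22.82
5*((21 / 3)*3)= 105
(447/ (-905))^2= 0.24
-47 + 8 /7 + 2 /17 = -5443 /119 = -45.74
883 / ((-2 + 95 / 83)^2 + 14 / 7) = 6082987 / 18819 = 323.24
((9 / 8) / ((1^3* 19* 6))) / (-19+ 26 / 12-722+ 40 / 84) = -21 / 1571224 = -0.00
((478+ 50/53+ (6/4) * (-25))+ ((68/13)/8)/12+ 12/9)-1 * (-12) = 7521089/16536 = 454.83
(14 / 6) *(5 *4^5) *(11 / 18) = 197120 / 27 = 7300.74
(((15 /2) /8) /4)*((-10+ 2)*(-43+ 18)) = 375 /8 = 46.88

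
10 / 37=0.27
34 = 34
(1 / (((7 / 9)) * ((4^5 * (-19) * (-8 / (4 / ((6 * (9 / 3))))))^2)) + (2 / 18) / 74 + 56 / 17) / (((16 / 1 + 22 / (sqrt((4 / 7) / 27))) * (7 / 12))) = -263653812426279 / 65955654153797632 + 8700575810067207 * sqrt(21) / 1055290466460762112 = 0.03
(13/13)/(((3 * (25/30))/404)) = 808/5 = 161.60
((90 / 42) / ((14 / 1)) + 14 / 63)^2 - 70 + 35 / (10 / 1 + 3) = -679259207 / 10113012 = -67.17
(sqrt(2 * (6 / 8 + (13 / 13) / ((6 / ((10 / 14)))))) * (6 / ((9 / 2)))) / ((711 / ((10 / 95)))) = 4 * sqrt(3066) / 851067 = 0.00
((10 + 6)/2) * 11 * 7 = 616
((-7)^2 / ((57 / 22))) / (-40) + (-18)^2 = 368821 / 1140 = 323.53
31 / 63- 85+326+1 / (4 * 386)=23490479 / 97272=241.49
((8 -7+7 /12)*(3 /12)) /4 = 19 /192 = 0.10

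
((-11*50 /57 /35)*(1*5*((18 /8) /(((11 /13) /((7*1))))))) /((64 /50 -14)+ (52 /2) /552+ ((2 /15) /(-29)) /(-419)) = 13624308750 /6729286829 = 2.02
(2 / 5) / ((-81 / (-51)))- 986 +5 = -132401 / 135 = -980.75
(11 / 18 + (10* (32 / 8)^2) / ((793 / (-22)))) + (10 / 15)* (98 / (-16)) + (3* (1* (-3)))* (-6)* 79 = 121559923 / 28548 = 4258.09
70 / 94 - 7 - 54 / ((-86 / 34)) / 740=-4655967 / 747770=-6.23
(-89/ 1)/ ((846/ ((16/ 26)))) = -356/ 5499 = -0.06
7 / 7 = 1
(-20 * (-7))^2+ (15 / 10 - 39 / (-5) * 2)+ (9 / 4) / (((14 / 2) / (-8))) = 1373017 / 70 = 19614.53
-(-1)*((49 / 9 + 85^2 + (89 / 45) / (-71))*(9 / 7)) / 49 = 23101181 / 121765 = 189.72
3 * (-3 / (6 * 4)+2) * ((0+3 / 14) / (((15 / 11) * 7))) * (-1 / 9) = -11 / 784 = -0.01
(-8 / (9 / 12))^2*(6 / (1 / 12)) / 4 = 2048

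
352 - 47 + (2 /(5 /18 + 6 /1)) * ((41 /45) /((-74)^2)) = 235912966 /773485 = 305.00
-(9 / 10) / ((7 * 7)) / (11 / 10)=-9 / 539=-0.02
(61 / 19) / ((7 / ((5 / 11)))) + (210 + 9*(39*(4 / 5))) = 3591727 / 7315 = 491.01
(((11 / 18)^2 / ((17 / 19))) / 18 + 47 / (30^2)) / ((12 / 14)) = 1308391 / 14871600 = 0.09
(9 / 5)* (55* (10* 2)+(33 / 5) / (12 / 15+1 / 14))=608058 / 305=1993.63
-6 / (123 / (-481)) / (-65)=-74 / 205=-0.36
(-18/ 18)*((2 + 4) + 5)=-11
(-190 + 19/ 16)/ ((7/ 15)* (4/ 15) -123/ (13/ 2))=10.04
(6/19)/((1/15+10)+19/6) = 180/7543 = 0.02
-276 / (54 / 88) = -4048 / 9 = -449.78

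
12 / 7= 1.71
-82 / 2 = -41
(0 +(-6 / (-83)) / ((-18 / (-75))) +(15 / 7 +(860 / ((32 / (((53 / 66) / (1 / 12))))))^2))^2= 5691689952459364226025 / 1265211033856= 4498609164.92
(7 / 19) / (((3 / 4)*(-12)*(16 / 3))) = -7 / 912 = -0.01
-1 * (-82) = 82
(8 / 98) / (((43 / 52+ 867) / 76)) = 15808 / 2211223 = 0.01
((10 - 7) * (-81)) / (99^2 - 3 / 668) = -54108 / 2182355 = -0.02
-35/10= -7/2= -3.50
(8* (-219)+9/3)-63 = -1812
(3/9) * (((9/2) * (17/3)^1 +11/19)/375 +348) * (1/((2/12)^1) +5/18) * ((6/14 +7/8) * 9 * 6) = 40914965759/798000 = 51271.89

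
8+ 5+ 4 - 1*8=9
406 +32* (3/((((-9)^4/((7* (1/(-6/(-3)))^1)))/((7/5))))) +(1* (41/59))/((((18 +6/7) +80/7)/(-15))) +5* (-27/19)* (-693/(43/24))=352441683815809/111745158660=3153.98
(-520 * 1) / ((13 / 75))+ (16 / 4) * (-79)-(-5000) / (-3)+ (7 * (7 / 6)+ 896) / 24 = -712079 / 144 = -4944.99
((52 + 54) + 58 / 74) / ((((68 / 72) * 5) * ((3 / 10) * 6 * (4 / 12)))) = 37.69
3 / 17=0.18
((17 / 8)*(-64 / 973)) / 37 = -136 / 36001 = -0.00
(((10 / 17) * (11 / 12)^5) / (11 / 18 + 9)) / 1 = 805255 / 20328192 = 0.04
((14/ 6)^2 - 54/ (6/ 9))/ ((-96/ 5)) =425/ 108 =3.94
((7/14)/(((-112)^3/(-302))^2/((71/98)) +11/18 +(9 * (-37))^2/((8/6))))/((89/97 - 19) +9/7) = -19785841362/19910376246532808515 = -0.00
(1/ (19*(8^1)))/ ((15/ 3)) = 1/ 760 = 0.00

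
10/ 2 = 5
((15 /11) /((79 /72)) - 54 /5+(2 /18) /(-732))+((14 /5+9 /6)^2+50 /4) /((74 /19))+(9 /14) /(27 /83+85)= -418179221719099 /262524029783400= -1.59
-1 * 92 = -92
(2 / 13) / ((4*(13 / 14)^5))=268912 / 4826809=0.06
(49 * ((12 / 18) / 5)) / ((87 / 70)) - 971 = -252059 / 261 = -965.74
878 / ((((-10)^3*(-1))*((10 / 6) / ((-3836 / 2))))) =-1263003 / 1250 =-1010.40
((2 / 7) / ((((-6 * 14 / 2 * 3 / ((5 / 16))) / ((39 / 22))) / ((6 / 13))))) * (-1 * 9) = 45 / 8624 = 0.01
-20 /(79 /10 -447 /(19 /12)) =3800 /52139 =0.07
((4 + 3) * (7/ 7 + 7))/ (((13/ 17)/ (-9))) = -8568/ 13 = -659.08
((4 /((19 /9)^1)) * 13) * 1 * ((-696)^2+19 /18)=226707182 /19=11931956.95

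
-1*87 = -87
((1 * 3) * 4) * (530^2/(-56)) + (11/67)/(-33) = -60192.86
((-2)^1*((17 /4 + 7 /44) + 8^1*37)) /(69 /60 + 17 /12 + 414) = -198270 /137467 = -1.44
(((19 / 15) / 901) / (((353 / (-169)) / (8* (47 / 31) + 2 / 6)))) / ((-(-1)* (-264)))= 3721549 / 117132558840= 0.00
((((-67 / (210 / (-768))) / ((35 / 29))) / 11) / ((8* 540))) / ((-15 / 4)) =-0.00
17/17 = 1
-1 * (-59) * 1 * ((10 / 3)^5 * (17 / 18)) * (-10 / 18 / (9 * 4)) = -62687500 / 177147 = -353.87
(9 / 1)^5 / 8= 59049 / 8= 7381.12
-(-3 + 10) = -7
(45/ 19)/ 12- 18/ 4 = -327/ 76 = -4.30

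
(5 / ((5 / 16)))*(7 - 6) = 16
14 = 14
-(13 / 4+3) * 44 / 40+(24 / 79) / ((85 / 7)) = -367981 / 53720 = -6.85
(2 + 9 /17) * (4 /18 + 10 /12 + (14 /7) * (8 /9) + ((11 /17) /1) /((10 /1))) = 31777 /4335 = 7.33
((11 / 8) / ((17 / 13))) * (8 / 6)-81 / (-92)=10709 / 4692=2.28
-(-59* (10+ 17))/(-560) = -1593/560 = -2.84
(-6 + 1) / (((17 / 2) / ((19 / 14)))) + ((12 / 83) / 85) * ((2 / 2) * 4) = -39089 / 49385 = -0.79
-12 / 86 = -6 / 43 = -0.14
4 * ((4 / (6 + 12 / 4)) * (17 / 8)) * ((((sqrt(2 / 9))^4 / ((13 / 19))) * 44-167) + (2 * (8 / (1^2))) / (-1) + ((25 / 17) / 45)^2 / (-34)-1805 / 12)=-6833860825 / 5477706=-1247.58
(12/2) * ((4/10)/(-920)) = -3/1150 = -0.00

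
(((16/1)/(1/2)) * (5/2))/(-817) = -80/817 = -0.10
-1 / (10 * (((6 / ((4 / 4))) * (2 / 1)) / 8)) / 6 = -1 / 90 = -0.01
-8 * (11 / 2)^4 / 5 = -14641 / 10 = -1464.10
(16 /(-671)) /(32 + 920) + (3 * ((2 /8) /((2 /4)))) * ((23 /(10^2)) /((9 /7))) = 12854489 /47909400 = 0.27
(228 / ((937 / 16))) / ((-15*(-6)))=608 / 14055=0.04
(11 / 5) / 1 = 11 / 5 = 2.20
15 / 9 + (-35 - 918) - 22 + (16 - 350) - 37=-4033 / 3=-1344.33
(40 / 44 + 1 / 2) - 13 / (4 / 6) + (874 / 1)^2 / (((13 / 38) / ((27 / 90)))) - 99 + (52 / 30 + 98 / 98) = 1436605459 / 2145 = 669746.13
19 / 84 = 0.23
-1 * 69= -69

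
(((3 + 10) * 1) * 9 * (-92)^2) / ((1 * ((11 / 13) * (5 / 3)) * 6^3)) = 178802 / 55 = 3250.95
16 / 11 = 1.45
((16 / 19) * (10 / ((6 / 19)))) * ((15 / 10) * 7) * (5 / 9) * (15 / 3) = 7000 / 9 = 777.78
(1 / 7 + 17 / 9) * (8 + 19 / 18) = 10432 / 567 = 18.40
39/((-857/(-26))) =1014/857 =1.18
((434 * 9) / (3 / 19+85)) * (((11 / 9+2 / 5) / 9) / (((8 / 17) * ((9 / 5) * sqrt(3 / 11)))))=5116643 * sqrt(33) / 1572696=18.69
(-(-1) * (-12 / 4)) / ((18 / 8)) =-4 / 3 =-1.33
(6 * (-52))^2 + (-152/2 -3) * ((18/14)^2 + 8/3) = 97002.74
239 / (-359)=-239 / 359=-0.67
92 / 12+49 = 170 / 3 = 56.67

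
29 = 29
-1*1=-1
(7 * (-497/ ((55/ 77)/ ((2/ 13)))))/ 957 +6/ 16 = -203033/ 497640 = -0.41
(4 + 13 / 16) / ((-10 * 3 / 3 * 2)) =-77 / 320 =-0.24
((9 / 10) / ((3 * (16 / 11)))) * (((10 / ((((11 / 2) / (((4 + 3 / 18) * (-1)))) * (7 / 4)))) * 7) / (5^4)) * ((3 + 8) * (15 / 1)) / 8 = -0.21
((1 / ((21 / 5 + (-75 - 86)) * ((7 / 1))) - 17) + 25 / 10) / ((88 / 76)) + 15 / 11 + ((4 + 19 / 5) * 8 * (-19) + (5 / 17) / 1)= -12278801651 / 10262560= -1196.47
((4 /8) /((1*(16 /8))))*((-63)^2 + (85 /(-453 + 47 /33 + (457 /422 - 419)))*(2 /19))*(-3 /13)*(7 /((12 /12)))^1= -19175436514647 /11963254316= -1602.86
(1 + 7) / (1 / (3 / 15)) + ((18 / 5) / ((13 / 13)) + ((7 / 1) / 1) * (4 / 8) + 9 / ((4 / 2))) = 66 / 5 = 13.20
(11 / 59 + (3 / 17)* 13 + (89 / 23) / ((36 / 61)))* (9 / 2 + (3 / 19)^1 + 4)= 2469260479 / 31558392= 78.24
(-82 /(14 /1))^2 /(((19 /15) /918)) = 23147370 /931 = 24862.91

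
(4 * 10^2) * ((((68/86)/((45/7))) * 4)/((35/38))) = 82688/387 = 213.66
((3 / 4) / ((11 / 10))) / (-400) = -3 / 1760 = -0.00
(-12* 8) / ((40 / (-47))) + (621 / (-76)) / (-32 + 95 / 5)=560337 / 4940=113.43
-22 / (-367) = 0.06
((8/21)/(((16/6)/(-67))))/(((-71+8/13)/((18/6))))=871/2135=0.41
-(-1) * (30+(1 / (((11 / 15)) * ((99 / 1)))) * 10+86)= 42158 / 363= 116.14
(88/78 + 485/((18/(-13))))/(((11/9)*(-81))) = 81701/23166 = 3.53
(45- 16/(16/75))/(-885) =2/59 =0.03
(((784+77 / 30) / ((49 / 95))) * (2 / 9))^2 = 4102274401 / 35721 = 114842.09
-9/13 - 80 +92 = 147/13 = 11.31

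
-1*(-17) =17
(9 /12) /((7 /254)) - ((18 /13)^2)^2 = 9412077 /399854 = 23.54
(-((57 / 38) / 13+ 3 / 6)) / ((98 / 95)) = -380 / 637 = -0.60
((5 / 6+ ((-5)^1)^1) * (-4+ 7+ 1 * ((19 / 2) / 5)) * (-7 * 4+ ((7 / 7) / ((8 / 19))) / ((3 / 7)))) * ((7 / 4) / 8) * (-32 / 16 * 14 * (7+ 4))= -71177645 / 2304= -30893.08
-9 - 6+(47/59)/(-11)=-9782/649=-15.07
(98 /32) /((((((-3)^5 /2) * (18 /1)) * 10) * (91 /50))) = -35 /454896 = -0.00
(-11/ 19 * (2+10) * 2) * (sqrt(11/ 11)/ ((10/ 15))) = -396/ 19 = -20.84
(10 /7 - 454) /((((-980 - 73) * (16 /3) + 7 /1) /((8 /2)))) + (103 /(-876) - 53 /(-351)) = 1433254399 /4024143396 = 0.36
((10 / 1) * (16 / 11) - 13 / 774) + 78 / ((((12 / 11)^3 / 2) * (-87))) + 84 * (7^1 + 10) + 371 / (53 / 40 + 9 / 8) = 66060387215 / 41480208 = 1592.58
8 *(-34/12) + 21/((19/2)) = -1166/57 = -20.46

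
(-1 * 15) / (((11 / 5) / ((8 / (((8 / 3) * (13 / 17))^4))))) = -507390075 / 160855552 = -3.15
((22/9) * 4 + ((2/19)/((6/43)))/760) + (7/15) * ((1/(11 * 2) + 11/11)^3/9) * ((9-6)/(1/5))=76884586/7207365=10.67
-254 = -254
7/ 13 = 0.54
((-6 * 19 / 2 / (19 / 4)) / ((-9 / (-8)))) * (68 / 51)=-128 / 9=-14.22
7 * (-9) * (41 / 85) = -2583 / 85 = -30.39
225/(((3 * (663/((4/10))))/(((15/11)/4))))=75/4862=0.02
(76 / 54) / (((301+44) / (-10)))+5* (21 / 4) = 195311 / 7452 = 26.21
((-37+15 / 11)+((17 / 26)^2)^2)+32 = -3.45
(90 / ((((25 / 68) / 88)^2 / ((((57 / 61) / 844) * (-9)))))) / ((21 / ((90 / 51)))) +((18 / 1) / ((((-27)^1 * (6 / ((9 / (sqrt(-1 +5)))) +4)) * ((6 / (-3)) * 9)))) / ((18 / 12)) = -2100619575671 / 486523800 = -4317.61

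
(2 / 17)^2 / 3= 4 / 867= 0.00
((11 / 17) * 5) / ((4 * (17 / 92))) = 1265 / 289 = 4.38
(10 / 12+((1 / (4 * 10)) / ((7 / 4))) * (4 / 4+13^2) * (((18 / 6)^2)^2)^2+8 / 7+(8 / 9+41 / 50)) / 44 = 3585947 / 9900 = 362.22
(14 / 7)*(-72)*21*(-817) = 2470608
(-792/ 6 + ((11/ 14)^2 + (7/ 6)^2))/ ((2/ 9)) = -114679/ 196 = -585.10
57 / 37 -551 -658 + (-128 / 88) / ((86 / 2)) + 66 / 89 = -1879623194 / 1557589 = -1206.75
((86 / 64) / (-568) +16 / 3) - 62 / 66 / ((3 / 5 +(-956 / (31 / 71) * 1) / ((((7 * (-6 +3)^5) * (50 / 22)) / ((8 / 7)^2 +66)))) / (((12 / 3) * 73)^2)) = -3095331296977014559 / 1500217464539904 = -2063.26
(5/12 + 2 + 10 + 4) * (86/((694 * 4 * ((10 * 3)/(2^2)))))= 8471/124920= 0.07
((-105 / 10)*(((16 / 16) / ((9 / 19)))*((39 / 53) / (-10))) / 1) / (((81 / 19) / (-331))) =-126.64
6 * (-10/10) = -6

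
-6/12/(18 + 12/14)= -7/264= -0.03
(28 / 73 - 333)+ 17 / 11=-265850 / 803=-331.07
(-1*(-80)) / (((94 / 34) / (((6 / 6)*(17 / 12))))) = 40.99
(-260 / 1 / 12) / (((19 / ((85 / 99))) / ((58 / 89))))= -320450 / 502227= -0.64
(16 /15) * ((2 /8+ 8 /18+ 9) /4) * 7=2443 /135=18.10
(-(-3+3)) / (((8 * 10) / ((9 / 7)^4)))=0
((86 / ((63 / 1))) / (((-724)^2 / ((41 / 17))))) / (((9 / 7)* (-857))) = -1763 / 309287165832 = -0.00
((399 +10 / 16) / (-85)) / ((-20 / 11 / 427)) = 15016309 / 13600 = 1104.14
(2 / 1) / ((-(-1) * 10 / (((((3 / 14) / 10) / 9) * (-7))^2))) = 1 / 18000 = 0.00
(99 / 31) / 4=99 / 124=0.80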